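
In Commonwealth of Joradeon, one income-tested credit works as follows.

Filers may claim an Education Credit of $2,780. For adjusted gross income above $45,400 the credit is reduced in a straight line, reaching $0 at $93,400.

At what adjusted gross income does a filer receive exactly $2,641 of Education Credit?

$2,641 is 2,641/2,780 of the full $2,780, so 139/2,780 of the $48,000 range has been used: income = $45,400 + $48,000 × 139/2,780 = $47,800.

$47,800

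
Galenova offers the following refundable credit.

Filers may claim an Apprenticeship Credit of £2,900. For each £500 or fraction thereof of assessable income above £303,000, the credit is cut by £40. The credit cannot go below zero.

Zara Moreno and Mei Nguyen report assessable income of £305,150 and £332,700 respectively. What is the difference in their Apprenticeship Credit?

Zara (£305,150): Apprenticeship Credit: income exceeds £303,000 by £2,150, which is 5 full-or-partial £500 increments; reduction = 5 × £40 = £200, leaving £2,700.
Mei (£332,700): Apprenticeship Credit: income exceeds £303,000 by £29,700, which is 60 full-or-partial £500 increments; reduction = 60 × £40 = £2,400, leaving £500.
Difference: |£2,700 − £500| = £2,200.

£2,200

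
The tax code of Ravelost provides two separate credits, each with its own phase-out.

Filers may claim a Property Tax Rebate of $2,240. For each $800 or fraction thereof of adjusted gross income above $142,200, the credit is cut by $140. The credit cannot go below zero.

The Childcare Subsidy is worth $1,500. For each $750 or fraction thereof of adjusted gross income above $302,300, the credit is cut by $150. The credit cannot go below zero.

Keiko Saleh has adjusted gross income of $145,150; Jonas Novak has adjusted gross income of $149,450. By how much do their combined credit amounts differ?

$840

Keiko ($145,150): Property Tax Rebate: income exceeds $142,200 by $2,950, which is 4 full-or-partial $800 increments; reduction = 4 × $140 = $560, leaving $1,680. Childcare Subsidy: $145,150 is at or below the $302,300 threshold, so the full $1,500 applies. total $1,680 + $1,500 = $3,180
Jonas ($149,450): Property Tax Rebate: income exceeds $142,200 by $7,250, which is 10 full-or-partial $800 increments; reduction = 10 × $140 = $1,400, leaving $840. Childcare Subsidy: $149,450 is at or below the $302,300 threshold, so the full $1,500 applies. total $840 + $1,500 = $2,340
Difference: |$3,180 − $2,340| = $840.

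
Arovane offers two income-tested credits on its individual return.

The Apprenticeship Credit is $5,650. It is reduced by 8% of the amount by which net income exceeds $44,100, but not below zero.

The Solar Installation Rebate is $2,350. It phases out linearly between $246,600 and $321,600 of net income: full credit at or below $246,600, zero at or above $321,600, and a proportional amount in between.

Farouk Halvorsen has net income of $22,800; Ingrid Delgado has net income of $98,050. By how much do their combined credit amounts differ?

$4,316

Farouk ($22,800): Apprenticeship Credit: $22,800 is at or below the $44,100 threshold, so the full $5,650 applies. Solar Installation Rebate: $22,800 is at or below the $246,600 threshold, so the full $2,350 applies. total $5,650 + $2,350 = $8,000
Ingrid ($98,050): Apprenticeship Credit: 8% of the $53,950 excess over $44,100 is $4,316; credit = $5,650 − $4,316 = $1,334. Solar Installation Rebate: $98,050 is at or below the $246,600 threshold, so the full $2,350 applies. total $1,334 + $2,350 = $3,684
Difference: |$8,000 − $3,684| = $4,316.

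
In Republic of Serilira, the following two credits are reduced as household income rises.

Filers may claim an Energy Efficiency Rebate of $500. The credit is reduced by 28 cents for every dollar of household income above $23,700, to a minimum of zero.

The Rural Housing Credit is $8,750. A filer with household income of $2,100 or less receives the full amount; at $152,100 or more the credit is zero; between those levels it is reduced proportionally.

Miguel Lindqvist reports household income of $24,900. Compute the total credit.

$7,584

Energy Efficiency Rebate: 28% of the $1,200 excess over $23,700 is $336; credit = $500 − $336 = $164.
Rural Housing Credit: $24,900 is $22,800 into a $150,000 phase-out range, leaving 127,200/150,000 of the credit: $8,750 × 127,200/150,000 = $7,420.
Total: $164 + $7,420 = $7,584.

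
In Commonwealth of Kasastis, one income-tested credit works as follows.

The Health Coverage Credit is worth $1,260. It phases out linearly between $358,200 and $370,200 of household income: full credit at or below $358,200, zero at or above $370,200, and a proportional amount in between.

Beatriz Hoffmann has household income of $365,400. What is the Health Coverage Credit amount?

$504

Health Coverage Credit: $365,400 is $7,200 into a $12,000 phase-out range, leaving 4,800/12,000 of the credit: $1,260 × 4,800/12,000 = $504.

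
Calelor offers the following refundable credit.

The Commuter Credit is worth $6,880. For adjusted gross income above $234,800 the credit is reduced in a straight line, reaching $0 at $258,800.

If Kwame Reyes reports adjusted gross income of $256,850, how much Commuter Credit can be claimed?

$559

Commuter Credit: $256,850 is $22,050 into a $24,000 phase-out range, leaving 1,950/24,000 of the credit: $6,880 × 1,950/24,000 = $559.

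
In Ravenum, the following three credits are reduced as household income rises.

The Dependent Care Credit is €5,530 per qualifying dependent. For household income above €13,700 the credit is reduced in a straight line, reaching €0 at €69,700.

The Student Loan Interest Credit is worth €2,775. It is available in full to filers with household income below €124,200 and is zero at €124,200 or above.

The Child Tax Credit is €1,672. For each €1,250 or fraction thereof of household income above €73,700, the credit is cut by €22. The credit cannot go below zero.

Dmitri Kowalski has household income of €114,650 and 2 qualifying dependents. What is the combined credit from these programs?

€3,721

Dependent Care Credit: base = 2 × €5,530 = €11,060. €114,650 is at or above €69,700, so the credit is €0.
Student Loan Interest Credit: €114,650 is below the €124,200 cutoff, so the full €2,775 applies.
Child Tax Credit: income exceeds €73,700 by €40,950, which is 33 full-or-partial €1,250 increments; reduction = 33 × €22 = €726, leaving €946.
Total: €0 + €2,775 + €946 = €3,721.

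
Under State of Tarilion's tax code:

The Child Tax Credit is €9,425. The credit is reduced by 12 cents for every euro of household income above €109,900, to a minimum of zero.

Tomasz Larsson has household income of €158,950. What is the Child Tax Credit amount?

€3,539

Child Tax Credit: 12% of the €49,050 excess over €109,900 is €5,886; credit = €9,425 − €5,886 = €3,539.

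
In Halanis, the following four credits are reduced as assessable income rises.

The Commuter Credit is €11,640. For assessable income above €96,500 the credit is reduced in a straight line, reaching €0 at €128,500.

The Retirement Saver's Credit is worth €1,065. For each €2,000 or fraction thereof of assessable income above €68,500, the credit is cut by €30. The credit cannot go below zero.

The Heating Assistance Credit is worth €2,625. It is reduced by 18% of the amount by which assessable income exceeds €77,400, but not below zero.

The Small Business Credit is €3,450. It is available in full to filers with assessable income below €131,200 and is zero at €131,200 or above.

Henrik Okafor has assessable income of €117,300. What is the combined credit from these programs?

Commuter Credit: €117,300 is €20,800 into a €32,000 phase-out range, leaving 11,200/32,000 of the credit: €11,640 × 11,200/32,000 = €4,074.
Retirement Saver's Credit: income exceeds €68,500 by €48,800, which is 25 full-or-partial €2,000 increments; reduction = 25 × €30 = €750, leaving €315.
Heating Assistance Credit: 18% of the €39,900 excess over €77,400 is €7,182 ≥ base, so the credit is €0.
Small Business Credit: €117,300 is below the €131,200 cutoff, so the full €3,450 applies.
Total: €4,074 + €315 + €0 + €3,450 = €7,839.

€7,839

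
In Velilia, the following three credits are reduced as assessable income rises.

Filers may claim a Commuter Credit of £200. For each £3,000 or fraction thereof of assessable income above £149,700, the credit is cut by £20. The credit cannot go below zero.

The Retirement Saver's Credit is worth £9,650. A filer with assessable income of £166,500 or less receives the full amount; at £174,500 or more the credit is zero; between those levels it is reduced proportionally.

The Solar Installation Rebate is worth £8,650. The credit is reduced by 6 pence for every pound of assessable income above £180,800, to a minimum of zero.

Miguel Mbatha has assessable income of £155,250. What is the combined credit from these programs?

£18,460

Commuter Credit: income exceeds £149,700 by £5,550, which is 2 full-or-partial £3,000 increments; reduction = 2 × £20 = £40, leaving £160.
Retirement Saver's Credit: £155,250 is at or below the £166,500 threshold, so the full £9,650 applies.
Solar Installation Rebate: £155,250 is at or below the £180,800 threshold, so the full £8,650 applies.
Total: £160 + £9,650 + £8,650 = £18,460.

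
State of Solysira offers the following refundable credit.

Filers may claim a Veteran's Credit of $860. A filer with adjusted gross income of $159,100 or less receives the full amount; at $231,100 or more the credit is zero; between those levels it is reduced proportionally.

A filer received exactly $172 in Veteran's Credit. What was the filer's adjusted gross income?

$172 is 172/860 of the full $860, so 688/860 of the $72,000 range has been used: income = $159,100 + $72,000 × 688/860 = $216,700.

$216,700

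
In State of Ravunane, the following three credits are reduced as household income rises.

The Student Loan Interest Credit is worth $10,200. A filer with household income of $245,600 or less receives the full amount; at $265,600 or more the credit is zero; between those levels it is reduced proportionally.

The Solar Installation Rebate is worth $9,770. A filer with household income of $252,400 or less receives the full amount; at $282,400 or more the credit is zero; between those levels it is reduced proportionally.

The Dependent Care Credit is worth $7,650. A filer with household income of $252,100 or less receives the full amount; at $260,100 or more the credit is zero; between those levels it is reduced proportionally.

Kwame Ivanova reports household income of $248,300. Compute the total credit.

$26,243

Student Loan Interest Credit: $248,300 is $2,700 into a $20,000 phase-out range, leaving 17,300/20,000 of the credit: $10,200 × 17,300/20,000 = $8,823.
Solar Installation Rebate: $248,300 is at or below the $252,400 threshold, so the full $9,770 applies.
Dependent Care Credit: $248,300 is at or below the $252,100 threshold, so the full $7,650 applies.
Total: $8,823 + $9,770 + $7,650 = $26,243.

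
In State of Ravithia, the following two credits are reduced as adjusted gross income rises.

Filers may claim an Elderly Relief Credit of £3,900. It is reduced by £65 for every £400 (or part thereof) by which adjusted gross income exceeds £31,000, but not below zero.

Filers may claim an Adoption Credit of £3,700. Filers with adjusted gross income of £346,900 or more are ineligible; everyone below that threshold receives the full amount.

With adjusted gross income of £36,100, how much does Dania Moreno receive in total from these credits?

£6,755

Elderly Relief Credit: income exceeds £31,000 by £5,100, which is 13 full-or-partial £400 increments; reduction = 13 × £65 = £845, leaving £3,055.
Adoption Credit: £36,100 is below the £346,900 cutoff, so the full £3,700 applies.
Total: £3,055 + £3,700 = £6,755.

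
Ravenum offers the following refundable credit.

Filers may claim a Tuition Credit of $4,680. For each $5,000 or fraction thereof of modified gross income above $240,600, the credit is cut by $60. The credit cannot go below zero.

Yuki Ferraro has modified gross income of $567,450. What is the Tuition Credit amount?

$720

Tuition Credit: income exceeds $240,600 by $326,850, which is 66 full-or-partial $5,000 increments; reduction = 66 × $60 = $3,960, leaving $720.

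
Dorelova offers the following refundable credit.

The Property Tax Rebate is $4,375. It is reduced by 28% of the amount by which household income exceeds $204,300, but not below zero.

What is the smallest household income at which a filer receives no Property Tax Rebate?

$219,925

The credit falls by 28% of each dollar above $204,300, so it reaches zero when the excess is $4,375 / 28% = $15,625: income = $204,300 + $15,625 = $219,925.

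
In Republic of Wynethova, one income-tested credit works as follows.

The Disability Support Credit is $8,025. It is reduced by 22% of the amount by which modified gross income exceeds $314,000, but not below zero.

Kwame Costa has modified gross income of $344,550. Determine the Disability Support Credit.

Disability Support Credit: 22% of the $30,550 excess over $314,000 is $6,721; credit = $8,025 − $6,721 = $1,304.

$1,304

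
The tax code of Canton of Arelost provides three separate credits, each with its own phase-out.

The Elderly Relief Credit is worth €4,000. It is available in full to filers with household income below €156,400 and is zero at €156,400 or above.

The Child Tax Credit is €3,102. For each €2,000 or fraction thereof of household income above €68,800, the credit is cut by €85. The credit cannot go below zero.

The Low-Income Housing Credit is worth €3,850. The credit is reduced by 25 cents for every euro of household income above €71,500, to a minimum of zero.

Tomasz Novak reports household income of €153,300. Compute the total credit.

€4,000

Elderly Relief Credit: €153,300 is below the €156,400 cutoff, so the full €4,000 applies.
Child Tax Credit: income exceeds €68,800 by €84,500 → 43 increments × €85 = €3,655 ≥ base, so the credit is €0.
Low-Income Housing Credit: 25% of the €81,800 excess over €71,500 is €20,450 ≥ base, so the credit is €0.
Total: €4,000 + €0 + €0 = €4,000.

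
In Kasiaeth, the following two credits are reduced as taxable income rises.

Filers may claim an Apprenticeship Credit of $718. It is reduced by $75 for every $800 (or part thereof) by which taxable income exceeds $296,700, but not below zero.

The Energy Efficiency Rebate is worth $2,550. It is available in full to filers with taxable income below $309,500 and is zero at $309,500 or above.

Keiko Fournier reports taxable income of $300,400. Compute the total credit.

Apprenticeship Credit: income exceeds $296,700 by $3,700, which is 5 full-or-partial $800 increments; reduction = 5 × $75 = $375, leaving $343.
Energy Efficiency Rebate: $300,400 is below the $309,500 cutoff, so the full $2,550 applies.
Total: $343 + $2,550 = $2,893.

$2,893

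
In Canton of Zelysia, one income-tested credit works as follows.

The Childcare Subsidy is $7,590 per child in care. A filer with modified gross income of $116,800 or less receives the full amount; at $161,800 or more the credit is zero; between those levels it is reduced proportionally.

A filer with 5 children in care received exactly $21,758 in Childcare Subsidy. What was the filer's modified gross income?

$136,000

Full credit = 5 × $7,590 = $37,950.
$21,758 is 21,758/37,950 of the full $37,950, so 16,192/37,950 of the $45,000 range has been used: income = $116,800 + $45,000 × 16,192/37,950 = $136,000.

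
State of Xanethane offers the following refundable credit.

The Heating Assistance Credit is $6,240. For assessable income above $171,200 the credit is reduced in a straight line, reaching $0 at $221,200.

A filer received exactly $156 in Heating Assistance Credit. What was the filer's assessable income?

$156 is 156/6,240 of the full $6,240, so 6,084/6,240 of the $50,000 range has been used: income = $171,200 + $50,000 × 6,084/6,240 = $219,950.

$219,950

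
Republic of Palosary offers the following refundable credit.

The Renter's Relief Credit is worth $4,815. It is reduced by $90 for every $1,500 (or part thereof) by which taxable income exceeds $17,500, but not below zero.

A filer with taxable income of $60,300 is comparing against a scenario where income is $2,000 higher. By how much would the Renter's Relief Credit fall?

$90

At $60,300 — income exceeds $17,500 by $42,800, which is 29 full-or-partial $1,500 increments; reduction = 29 × $90 = $2,610, leaving $2,205.
At $62,300 — income exceeds $17,500 by $44,800, which is 30 full-or-partial $1,500 increments; reduction = 30 × $90 = $2,700, leaving $2,115.
Lost: $2,205 − $2,115 = $90.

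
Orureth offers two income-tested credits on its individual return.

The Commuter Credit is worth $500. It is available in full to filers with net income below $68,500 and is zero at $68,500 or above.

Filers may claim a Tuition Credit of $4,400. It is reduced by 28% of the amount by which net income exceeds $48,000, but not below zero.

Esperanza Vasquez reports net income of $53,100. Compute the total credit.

Commuter Credit: $53,100 is below the $68,500 cutoff, so the full $500 applies.
Tuition Credit: 28% of the $5,100 excess over $48,000 is $1,428; credit = $4,400 − $1,428 = $2,972.
Total: $500 + $2,972 = $3,472.

$3,472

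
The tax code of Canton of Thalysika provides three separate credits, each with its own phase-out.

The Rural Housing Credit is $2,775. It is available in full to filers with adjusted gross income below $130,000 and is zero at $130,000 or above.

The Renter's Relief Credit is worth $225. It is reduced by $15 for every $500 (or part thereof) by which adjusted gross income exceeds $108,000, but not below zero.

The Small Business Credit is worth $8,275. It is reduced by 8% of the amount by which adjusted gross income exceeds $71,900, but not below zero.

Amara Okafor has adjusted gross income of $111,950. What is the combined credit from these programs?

Rural Housing Credit: $111,950 is below the $130,000 cutoff, so the full $2,775 applies.
Renter's Relief Credit: income exceeds $108,000 by $3,950, which is 8 full-or-partial $500 increments; reduction = 8 × $15 = $120, leaving $105.
Small Business Credit: 8% of the $40,050 excess over $71,900 is $3,204; credit = $8,275 − $3,204 = $5,071.
Total: $2,775 + $105 + $5,071 = $7,951.

$7,951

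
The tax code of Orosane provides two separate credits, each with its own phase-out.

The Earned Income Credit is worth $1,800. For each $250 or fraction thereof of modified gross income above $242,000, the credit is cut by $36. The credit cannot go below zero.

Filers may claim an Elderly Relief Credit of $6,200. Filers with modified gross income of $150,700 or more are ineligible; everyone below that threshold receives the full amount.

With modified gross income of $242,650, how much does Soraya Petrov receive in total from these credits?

Earned Income Credit: income exceeds $242,000 by $650, which is 3 full-or-partial $250 increments; reduction = 3 × $36 = $108, leaving $1,692.
Elderly Relief Credit: $242,650 meets or exceeds the $150,700 cutoff, so the credit is $0.
Total: $1,692 + $0 = $1,692.

$1,692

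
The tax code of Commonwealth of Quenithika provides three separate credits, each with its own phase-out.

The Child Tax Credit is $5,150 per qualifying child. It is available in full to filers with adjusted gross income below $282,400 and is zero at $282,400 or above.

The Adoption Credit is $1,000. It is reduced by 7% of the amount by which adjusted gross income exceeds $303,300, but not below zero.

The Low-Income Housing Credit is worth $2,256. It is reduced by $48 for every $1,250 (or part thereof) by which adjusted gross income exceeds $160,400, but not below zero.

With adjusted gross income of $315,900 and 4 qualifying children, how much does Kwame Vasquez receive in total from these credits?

Child Tax Credit: base = 4 × $5,150 = $20,600. $315,900 meets or exceeds the $282,400 cutoff, so the credit is $0.
Adoption Credit: 7% of the $12,600 excess over $303,300 is $882; credit = $1,000 − $882 = $118.
Low-Income Housing Credit: income exceeds $160,400 by $155,500 → 125 increments × $48 = $6,000 ≥ base, so the credit is $0.
Total: $0 + $118 + $0 = $118.

$118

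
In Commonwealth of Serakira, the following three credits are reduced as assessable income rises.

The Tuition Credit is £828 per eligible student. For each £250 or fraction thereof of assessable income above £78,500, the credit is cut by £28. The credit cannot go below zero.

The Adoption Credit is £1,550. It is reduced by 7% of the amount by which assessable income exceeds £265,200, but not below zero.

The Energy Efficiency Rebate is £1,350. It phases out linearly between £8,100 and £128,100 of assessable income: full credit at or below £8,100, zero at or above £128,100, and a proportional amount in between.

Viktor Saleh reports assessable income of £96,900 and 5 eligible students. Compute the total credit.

Tuition Credit: base = 5 × £828 = £4,140. income exceeds £78,500 by £18,400, which is 74 full-or-partial £250 increments; reduction = 74 × £28 = £2,072, leaving £2,068.
Adoption Credit: £96,900 is at or below the £265,200 threshold, so the full £1,550 applies.
Energy Efficiency Rebate: £96,900 is £88,800 into a £120,000 phase-out range, leaving 31,200/120,000 of the credit: £1,350 × 31,200/120,000 = £351.
Total: £2,068 + £1,550 + £351 = £3,969.

£3,969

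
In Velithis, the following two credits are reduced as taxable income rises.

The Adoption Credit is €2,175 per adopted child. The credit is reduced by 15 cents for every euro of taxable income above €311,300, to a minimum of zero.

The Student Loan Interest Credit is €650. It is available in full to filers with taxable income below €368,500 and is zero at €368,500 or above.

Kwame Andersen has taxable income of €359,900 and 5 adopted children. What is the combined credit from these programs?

€4,235

Adoption Credit: base = 5 × €2,175 = €10,875. 15% of the €48,600 excess over €311,300 is €7,290; credit = €10,875 − €7,290 = €3,585.
Student Loan Interest Credit: €359,900 is below the €368,500 cutoff, so the full €650 applies.
Total: €3,585 + €650 = €4,235.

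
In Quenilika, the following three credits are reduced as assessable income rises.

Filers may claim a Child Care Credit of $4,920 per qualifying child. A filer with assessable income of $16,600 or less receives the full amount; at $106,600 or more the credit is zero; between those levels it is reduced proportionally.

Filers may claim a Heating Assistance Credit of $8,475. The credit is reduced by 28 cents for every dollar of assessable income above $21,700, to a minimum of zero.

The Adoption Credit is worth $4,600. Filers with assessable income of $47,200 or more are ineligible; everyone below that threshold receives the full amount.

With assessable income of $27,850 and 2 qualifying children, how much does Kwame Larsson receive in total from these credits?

Child Care Credit: base = 2 × $4,920 = $9,840. $27,850 is $11,250 into a $90,000 phase-out range, leaving 78,750/90,000 of the credit: $9,840 × 78,750/90,000 = $8,610.
Heating Assistance Credit: 28% of the $6,150 excess over $21,700 is $1,722; credit = $8,475 − $1,722 = $6,753.
Adoption Credit: $27,850 is below the $47,200 cutoff, so the full $4,600 applies.
Total: $8,610 + $6,753 + $4,600 = $19,963.

$19,963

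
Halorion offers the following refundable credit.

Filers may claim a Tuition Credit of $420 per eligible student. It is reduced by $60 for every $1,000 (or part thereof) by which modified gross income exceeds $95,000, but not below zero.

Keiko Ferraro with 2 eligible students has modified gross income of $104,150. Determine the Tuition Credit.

Tuition Credit: base = 2 × $420 = $840. income exceeds $95,000 by $9,150, which is 10 full-or-partial $1,000 increments; reduction = 10 × $60 = $600, leaving $240.

$240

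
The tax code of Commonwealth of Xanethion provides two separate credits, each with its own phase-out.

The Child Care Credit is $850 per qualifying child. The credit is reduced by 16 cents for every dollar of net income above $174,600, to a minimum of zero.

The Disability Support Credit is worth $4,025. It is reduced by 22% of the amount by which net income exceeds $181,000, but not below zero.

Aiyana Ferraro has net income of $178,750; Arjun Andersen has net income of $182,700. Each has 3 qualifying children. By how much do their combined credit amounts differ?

$1,006

Aiyana ($178,750): Child Care Credit: base = 3 × $850 = $2,550. 16% of the $4,150 excess over $174,600 is $664; credit = $2,550 − $664 = $1,886. Disability Support Credit: $178,750 is at or below the $181,000 threshold, so the full $4,025 applies. total $1,886 + $4,025 = $5,911
Arjun ($182,700): Child Care Credit: base = 3 × $850 = $2,550. 16% of the $8,100 excess over $174,600 is $1,296; credit = $2,550 − $1,296 = $1,254. Disability Support Credit: 22% of the $1,700 excess over $181,000 is $374; credit = $4,025 − $374 = $3,651. total $1,254 + $3,651 = $4,905
Difference: |$5,911 − $4,905| = $1,006.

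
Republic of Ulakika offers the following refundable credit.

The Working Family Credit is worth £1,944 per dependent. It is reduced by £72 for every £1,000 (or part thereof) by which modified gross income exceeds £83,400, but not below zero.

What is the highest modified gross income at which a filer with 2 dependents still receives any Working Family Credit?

£136,400

Full credit = 2 × £1,944 = £3,888.
After 53 increments the reduction is 53 × £72 = £3,816, leaving £72; one more increment wipes it out. Increment 53 ends at excess 53 × £1,000 = £53,000, so the highest qualifying income is £83,400 + £53,000 = £136,400.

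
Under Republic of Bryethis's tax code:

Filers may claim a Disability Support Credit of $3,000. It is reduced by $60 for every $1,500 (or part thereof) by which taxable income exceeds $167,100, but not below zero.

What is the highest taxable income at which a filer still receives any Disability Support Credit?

After 49 increments the reduction is 49 × $60 = $2,940, leaving $60; one more increment wipes it out. Increment 49 ends at excess 49 × $1,500 = $73,500, so the highest qualifying income is $167,100 + $73,500 = $240,600.

$240,600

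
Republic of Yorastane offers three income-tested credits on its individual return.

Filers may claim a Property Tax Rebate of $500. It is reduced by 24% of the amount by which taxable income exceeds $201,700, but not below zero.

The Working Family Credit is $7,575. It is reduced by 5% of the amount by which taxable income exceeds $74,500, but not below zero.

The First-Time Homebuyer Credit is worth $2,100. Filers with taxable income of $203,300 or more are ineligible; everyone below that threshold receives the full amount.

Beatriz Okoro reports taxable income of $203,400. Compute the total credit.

$1,222

Property Tax Rebate: 24% of the $1,700 excess over $201,700 is $408; credit = $500 − $408 = $92.
Working Family Credit: 5% of the $128,900 excess over $74,500 is $6,445; credit = $7,575 − $6,445 = $1,130.
First-Time Homebuyer Credit: $203,400 meets or exceeds the $203,300 cutoff, so the credit is $0.
Total: $92 + $1,130 + $0 = $1,222.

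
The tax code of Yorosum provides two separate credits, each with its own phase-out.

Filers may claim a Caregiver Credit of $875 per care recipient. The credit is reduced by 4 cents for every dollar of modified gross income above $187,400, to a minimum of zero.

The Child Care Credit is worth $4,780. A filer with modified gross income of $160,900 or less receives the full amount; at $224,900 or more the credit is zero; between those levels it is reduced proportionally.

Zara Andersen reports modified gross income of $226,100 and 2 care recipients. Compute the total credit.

Caregiver Credit: base = 2 × $875 = $1,750. 4% of the $38,700 excess over $187,400 is $1,548; credit = $1,750 − $1,548 = $202.
Child Care Credit: $226,100 is at or above $224,900, so the credit is $0.
Total: $202 + $0 = $202.

$202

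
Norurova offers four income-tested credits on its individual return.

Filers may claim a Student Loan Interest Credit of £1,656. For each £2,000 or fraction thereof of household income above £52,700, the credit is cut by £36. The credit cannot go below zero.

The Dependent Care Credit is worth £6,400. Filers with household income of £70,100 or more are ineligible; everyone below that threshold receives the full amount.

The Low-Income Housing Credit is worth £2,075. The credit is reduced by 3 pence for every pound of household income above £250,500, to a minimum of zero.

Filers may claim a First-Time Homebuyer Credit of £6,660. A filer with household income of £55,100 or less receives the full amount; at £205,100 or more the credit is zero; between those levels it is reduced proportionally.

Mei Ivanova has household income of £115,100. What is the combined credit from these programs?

£6,575

Student Loan Interest Credit: income exceeds £52,700 by £62,400, which is 32 full-or-partial £2,000 increments; reduction = 32 × £36 = £1,152, leaving £504.
Dependent Care Credit: £115,100 meets or exceeds the £70,100 cutoff, so the credit is £0.
Low-Income Housing Credit: £115,100 is at or below the £250,500 threshold, so the full £2,075 applies.
First-Time Homebuyer Credit: £115,100 is £60,000 into a £150,000 phase-out range, leaving 90,000/150,000 of the credit: £6,660 × 90,000/150,000 = £3,996.
Total: £504 + £0 + £2,075 + £3,996 = £6,575.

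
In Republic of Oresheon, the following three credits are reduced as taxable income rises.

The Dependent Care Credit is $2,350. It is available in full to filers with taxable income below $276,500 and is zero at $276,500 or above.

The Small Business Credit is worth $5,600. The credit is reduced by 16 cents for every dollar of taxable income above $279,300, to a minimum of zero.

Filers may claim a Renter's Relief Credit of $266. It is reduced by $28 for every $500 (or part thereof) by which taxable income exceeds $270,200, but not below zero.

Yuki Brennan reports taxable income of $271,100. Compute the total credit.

$8,160

Dependent Care Credit: $271,100 is below the $276,500 cutoff, so the full $2,350 applies.
Small Business Credit: $271,100 is at or below the $279,300 threshold, so the full $5,600 applies.
Renter's Relief Credit: income exceeds $270,200 by $900, which is 2 full-or-partial $500 increments; reduction = 2 × $28 = $56, leaving $210.
Total: $2,350 + $5,600 + $210 = $8,160.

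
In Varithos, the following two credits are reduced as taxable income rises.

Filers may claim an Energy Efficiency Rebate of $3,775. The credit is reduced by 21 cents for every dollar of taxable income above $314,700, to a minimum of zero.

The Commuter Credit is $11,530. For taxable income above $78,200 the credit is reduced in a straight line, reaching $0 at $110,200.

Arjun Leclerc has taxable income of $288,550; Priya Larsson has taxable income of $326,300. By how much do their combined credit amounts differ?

$2,436

Arjun ($288,550): Energy Efficiency Rebate: $288,550 is at or below the $314,700 threshold, so the full $3,775 applies. Commuter Credit: $288,550 is at or above $110,200, so the credit is $0. total $3,775 + $0 = $3,775
Priya ($326,300): Energy Efficiency Rebate: 21% of the $11,600 excess over $314,700 is $2,436; credit = $3,775 − $2,436 = $1,339. Commuter Credit: $326,300 is at or above $110,200, so the credit is $0. total $1,339 + $0 = $1,339
Difference: |$3,775 − $1,339| = $2,436.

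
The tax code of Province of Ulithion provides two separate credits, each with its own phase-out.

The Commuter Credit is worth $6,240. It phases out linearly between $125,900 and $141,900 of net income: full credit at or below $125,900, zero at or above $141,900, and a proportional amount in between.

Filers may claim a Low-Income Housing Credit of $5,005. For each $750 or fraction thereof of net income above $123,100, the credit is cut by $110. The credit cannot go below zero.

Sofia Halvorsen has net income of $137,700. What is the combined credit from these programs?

$4,443

Commuter Credit: $137,700 is $11,800 into a $16,000 phase-out range, leaving 4,200/16,000 of the credit: $6,240 × 4,200/16,000 = $1,638.
Low-Income Housing Credit: income exceeds $123,100 by $14,600, which is 20 full-or-partial $750 increments; reduction = 20 × $110 = $2,200, leaving $2,805.
Total: $1,638 + $2,805 = $4,443.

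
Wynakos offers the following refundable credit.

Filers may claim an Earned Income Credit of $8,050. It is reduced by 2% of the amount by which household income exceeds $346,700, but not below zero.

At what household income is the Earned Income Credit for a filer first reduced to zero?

$749,200

The credit falls by 2% of each dollar above $346,700, so it reaches zero when the excess is $8,050 / 2% = $402,500: income = $346,700 + $402,500 = $749,200.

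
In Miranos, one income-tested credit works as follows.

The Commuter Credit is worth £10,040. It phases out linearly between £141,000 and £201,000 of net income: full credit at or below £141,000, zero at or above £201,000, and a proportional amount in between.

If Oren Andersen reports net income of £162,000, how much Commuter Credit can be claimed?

Commuter Credit: £162,000 is £21,000 into a £60,000 phase-out range, leaving 39,000/60,000 of the credit: £10,040 × 39,000/60,000 = £6,526.

£6,526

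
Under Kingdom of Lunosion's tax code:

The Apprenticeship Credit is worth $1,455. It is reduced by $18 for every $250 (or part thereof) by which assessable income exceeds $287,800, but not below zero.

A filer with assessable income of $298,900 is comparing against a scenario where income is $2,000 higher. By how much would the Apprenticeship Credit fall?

$144

At $298,900 — income exceeds $287,800 by $11,100, which is 45 full-or-partial $250 increments; reduction = 45 × $18 = $810, leaving $645.
At $300,900 — income exceeds $287,800 by $13,100, which is 53 full-or-partial $250 increments; reduction = 53 × $18 = $954, leaving $501.
Lost: $645 − $501 = $144.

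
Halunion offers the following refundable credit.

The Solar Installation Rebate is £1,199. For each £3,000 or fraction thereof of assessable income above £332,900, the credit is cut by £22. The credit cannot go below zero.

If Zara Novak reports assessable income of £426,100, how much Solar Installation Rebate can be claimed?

£495

Solar Installation Rebate: income exceeds £332,900 by £93,200, which is 32 full-or-partial £3,000 increments; reduction = 32 × £22 = £704, leaving £495.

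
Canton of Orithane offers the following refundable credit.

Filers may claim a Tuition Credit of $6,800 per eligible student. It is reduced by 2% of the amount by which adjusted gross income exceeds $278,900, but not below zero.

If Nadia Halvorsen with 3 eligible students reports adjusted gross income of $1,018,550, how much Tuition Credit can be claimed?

Tuition Credit: base = 3 × $6,800 = $20,400. 2% of the $739,650 excess over $278,900 is $14,793; credit = $20,400 − $14,793 = $5,607.

$5,607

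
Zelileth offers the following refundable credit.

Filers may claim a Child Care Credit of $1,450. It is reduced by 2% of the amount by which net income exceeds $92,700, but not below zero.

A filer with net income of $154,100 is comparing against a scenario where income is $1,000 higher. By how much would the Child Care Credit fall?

At $154,100 — 2% of the $61,400 excess over $92,700 is $1,228; credit = $1,450 − $1,228 = $222.
At $155,100 — 2% of the $62,400 excess over $92,700 is $1,248; credit = $1,450 − $1,248 = $202.
Lost: $222 − $202 = $20.

$20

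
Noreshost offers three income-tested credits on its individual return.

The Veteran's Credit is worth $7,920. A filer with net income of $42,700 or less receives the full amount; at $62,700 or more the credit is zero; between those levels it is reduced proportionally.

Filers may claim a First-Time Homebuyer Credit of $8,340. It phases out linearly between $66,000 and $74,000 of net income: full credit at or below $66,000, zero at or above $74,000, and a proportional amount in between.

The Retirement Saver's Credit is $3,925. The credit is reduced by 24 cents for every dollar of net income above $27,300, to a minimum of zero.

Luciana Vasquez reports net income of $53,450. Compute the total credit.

$12,003

Veteran's Credit: $53,450 is $10,750 into a $20,000 phase-out range, leaving 9,250/20,000 of the credit: $7,920 × 9,250/20,000 = $3,663.
First-Time Homebuyer Credit: $53,450 is at or below the $66,000 threshold, so the full $8,340 applies.
Retirement Saver's Credit: 24% of the $26,150 excess over $27,300 is $6,276 ≥ base, so the credit is $0.
Total: $3,663 + $8,340 + $0 = $12,003.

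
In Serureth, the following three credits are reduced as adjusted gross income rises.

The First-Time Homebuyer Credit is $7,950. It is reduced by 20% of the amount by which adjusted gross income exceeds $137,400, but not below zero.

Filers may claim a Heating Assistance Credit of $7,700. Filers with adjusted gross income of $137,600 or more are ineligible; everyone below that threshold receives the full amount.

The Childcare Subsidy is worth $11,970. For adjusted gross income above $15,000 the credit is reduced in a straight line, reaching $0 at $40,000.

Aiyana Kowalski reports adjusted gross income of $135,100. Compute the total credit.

$15,650

First-Time Homebuyer Credit: $135,100 is at or below the $137,400 threshold, so the full $7,950 applies.
Heating Assistance Credit: $135,100 is below the $137,600 cutoff, so the full $7,700 applies.
Childcare Subsidy: $135,100 is at or above $40,000, so the credit is $0.
Total: $7,950 + $7,700 + $0 = $15,650.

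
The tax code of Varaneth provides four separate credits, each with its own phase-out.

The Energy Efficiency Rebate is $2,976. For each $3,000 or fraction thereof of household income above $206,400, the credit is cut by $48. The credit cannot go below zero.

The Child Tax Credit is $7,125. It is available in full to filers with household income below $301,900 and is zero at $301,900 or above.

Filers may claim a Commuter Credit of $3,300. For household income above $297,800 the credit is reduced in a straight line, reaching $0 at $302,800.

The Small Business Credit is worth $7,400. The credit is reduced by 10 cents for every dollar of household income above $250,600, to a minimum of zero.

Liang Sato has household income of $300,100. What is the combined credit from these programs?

Energy Efficiency Rebate: income exceeds $206,400 by $93,700, which is 32 full-or-partial $3,000 increments; reduction = 32 × $48 = $1,536, leaving $1,440.
Child Tax Credit: $300,100 is below the $301,900 cutoff, so the full $7,125 applies.
Commuter Credit: $300,100 is $2,300 into a $5,000 phase-out range, leaving 2,700/5,000 of the credit: $3,300 × 2,700/5,000 = $1,782.
Small Business Credit: 10% of the $49,500 excess over $250,600 is $4,950; credit = $7,400 − $4,950 = $2,450.
Total: $1,440 + $7,125 + $1,782 + $2,450 = $12,797.

$12,797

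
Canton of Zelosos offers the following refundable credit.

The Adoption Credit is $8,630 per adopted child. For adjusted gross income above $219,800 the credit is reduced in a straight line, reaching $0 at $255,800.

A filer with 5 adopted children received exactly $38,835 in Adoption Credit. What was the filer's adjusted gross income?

$223,400

Full credit = 5 × $8,630 = $43,150.
$38,835 is 38,835/43,150 of the full $43,150, so 4,315/43,150 of the $36,000 range has been used: income = $219,800 + $36,000 × 4,315/43,150 = $223,400.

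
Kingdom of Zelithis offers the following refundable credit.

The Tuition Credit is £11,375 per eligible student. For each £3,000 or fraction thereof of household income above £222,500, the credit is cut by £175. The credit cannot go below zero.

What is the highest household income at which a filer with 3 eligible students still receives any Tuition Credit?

Full credit = 3 × £11,375 = £34,125.
After 194 increments the reduction is 194 × £175 = £33,950, leaving £175; one more increment wipes it out. Increment 194 ends at excess 194 × £3,000 = £582,000, so the highest qualifying income is £222,500 + £582,000 = £804,500.

£804,500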